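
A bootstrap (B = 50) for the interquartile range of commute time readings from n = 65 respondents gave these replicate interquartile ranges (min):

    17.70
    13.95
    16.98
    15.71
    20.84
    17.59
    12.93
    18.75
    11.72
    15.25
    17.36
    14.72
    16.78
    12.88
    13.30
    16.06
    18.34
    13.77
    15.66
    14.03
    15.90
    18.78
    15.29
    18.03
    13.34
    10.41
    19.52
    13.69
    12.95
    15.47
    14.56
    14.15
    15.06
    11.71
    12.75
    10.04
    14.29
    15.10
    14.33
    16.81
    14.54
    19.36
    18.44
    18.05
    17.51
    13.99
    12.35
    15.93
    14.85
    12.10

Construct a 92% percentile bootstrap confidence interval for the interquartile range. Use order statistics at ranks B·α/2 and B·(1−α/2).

(10.41, 19.36)

Sorted replicates: 10.04, 10.41, 11.71, 11.72, 12.10, 12.35, 12.75, 12.88, 12.93, 12.95, 13.30, 13.34, 13.69, 13.77, 13.95, 13.99, 14.03, 14.15, 14.29, 14.33, 14.54, 14.56, 14.72, 14.85, 15.06, 15.10, 15.25, 15.29, 15.47, 15.66, 15.71, 15.90, 15.93, 16.06, 16.78, 16.81, 16.98, 17.36, 17.51, 17.59, 17.70, 18.03, 18.05, 18.34, 18.44, 18.75, 18.78, 19.36, 19.52, 20.84
α = 0.08; lower rank = 50 × 0.040 = 2; upper rank = 50 × 0.960 = 48.
The 2nd smallest replicate is 10.41; the 48th is 19.36.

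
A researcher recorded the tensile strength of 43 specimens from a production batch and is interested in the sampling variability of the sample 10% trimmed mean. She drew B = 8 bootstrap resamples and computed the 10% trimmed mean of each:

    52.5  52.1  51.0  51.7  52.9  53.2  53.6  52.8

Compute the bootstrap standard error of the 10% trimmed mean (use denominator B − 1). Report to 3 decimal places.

Bootstrap SE is the standard deviation of the 8 replicate 10% trimmed means.
Mean of replicates: (52.5 + 52.1 + 51.0 + 51.7 + 52.9 + 53.2 + 53.6 + 52.8) / 8 = 419.8000 / 8 = 52.4750
Sum of squared deviations: (+0.0250)² + (−0.3750)² + (−1.4750)² + (−0.7750)² + (+0.4250)² + (+0.7250)² + (+1.1250)² + (+0.3250)² = 4.9950
Variance = 4.9950 / 7 = 0.7136
SE* = √0.7136

SE* = 0.845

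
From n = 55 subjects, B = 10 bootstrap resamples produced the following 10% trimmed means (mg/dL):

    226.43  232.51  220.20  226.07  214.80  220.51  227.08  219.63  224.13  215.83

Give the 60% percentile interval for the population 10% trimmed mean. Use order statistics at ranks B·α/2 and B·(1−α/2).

(215.83, 226.43)

Sorted replicates: 214.80, 215.83, 219.63, 220.20, 220.51, 224.13, 226.07, 226.43, 227.08, 232.51
α = 0.40; lower rank = 10 × 0.200 = 2; upper rank = 10 × 0.800 = 8.
The 2nd smallest replicate is 215.83; the 8th is 226.43.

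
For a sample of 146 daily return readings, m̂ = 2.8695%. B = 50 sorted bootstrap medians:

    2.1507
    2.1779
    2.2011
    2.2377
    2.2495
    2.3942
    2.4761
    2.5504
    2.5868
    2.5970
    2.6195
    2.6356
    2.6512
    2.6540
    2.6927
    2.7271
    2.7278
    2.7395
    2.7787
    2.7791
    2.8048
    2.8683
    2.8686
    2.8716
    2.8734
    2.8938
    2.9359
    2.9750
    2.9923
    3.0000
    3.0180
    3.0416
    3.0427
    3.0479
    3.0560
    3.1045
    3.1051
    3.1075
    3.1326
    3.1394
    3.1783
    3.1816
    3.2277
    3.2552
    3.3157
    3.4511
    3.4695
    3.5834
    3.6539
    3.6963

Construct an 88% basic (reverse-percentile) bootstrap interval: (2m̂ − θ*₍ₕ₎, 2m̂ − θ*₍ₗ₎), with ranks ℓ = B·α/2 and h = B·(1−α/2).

(2.2695, 3.5379)

Percentile endpoints at ranks 3 and 47: θ*₍3₎ = 2.2011, θ*₍47₎ = 3.4695.
Basic interval reflects these around m̂:
  lower = 2 × 2.8695 − 3.4695 = 2.2695
  upper = 2 × 2.8695 − 2.2011 = 3.5379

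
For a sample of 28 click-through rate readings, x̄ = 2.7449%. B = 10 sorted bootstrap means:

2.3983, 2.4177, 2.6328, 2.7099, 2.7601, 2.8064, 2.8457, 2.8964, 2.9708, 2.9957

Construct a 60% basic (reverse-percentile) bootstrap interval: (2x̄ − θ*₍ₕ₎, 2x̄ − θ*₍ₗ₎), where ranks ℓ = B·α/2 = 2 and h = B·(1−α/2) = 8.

Percentile endpoints at ranks 2 and 8: θ*₍2₎ = 2.4177, θ*₍8₎ = 2.8964.
Basic interval reflects these around x̄:
  lower = 2 × 2.7449 − 2.8964 = 2.5934
  upper = 2 × 2.7449 − 2.4177 = 3.0721

(2.5934, 3.0721)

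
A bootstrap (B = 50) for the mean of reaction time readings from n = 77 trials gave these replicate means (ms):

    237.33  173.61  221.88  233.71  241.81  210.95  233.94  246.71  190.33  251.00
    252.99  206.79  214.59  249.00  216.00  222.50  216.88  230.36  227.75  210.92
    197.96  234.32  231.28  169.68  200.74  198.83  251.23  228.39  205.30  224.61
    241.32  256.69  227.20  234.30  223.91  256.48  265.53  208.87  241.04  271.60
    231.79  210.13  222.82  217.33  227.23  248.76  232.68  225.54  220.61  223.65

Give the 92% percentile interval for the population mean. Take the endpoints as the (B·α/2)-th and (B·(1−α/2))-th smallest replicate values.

Sorted replicates: 169.68, 173.61, 190.33, 197.96, 198.83, 200.74, 205.30, 206.79, 208.87, 210.13, 210.92, 210.95, 214.59, 216.00, 216.88, 217.33, 220.61, 221.88, 222.50, 222.82, 223.65, 223.91, 224.61, 225.54, 227.20, 227.23, 227.75, 228.39, 230.36, 231.28, 231.79, 232.68, 233.71, 233.94, 234.30, 234.32, 237.33, 241.04, 241.32, 241.81, 246.71, 248.76, 249.00, 251.00, 251.23, 252.99, 256.48, 256.69, 265.53, 271.60
α = 0.08; lower rank = 50 × 0.040 = 2; upper rank = 50 × 0.960 = 48.
The 2nd smallest replicate is 173.61; the 48th is 256.69.

(173.61, 256.69)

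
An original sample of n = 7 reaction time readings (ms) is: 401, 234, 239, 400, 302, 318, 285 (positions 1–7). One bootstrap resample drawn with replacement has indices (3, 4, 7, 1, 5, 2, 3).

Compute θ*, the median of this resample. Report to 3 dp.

Resample values: 239, 400, 285, 401, 302, 234, 239.
Sorted: 234, 239, 239, 285, 302, 400, 401
Median = middle value = 285.000

θ* = 285.000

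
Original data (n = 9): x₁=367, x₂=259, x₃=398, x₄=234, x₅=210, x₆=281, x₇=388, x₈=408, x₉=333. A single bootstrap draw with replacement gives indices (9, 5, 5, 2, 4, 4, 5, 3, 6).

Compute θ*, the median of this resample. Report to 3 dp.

θ* = 234.000

Resample values: 333, 210, 210, 259, 234, 234, 210, 398, 281.
Sorted: 210, 210, 210, 234, 234, 259, 281, 333, 398
Median = middle value = 234.000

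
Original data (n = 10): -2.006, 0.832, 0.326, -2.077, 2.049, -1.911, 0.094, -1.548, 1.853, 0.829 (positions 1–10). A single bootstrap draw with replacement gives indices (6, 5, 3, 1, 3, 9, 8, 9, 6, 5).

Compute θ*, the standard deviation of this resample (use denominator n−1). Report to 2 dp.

θ* = 1.80

Resample values: -1.911, 2.049, 0.326, -2.006, 0.326, 1.853, -1.548, 1.853, -1.911, 2.049.
Mean = 0.1080; sum of squared deviations = 29.0841
s² = 29.0841 / 9 = 3.2316
s = √3.2316 = 1.80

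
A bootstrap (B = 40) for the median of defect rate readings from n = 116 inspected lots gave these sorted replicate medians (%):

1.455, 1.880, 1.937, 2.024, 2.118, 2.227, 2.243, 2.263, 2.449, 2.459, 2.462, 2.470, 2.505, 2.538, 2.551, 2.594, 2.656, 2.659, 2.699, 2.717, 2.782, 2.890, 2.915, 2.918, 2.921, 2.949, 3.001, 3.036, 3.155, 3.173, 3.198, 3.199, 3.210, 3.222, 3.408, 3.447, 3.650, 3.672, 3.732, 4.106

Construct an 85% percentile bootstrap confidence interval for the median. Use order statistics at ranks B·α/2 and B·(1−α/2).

α = 0.15; lower rank = 40 × 0.075 = 3; upper rank = 40 × 0.925 = 37.
The 3rd smallest replicate is 1.937; the 37th is 3.650.

(1.937, 3.650)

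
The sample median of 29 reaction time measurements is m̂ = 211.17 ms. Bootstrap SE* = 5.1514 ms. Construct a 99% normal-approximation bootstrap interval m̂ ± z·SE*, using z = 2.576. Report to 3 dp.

Margin = 2.576 × 5.1514 = 13.2700
Interval: 211.17 ± 13.2700

(197.900, 224.440)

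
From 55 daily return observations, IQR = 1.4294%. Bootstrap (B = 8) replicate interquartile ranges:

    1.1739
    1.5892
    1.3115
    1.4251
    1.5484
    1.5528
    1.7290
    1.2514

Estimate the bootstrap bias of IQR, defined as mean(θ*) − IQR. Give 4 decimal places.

bias = +0.0183

mean(θ*) = (1.1739 + 1.5892 + 1.3115 + 1.4251 + 1.5484 + 1.5528 + 1.7290 + 1.2514) / 8 = 1.44766
bias = 1.44766 − 1.4294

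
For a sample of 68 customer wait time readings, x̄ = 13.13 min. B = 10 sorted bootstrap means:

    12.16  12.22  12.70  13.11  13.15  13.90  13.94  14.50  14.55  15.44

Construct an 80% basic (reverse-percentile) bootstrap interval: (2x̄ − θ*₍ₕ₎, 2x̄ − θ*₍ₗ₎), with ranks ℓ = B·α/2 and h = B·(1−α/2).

Percentile endpoints at ranks 1 and 9: θ*₍1₎ = 12.16, θ*₍9₎ = 14.55.
Basic interval reflects these around x̄:
  lower = 2 × 13.13 − 14.55 = 11.71
  upper = 2 × 13.13 − 12.16 = 14.10

(11.71, 14.10)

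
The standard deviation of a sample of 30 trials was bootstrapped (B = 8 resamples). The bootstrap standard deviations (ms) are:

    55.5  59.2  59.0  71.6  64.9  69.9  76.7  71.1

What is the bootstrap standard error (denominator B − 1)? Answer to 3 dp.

SE* = 7.500

Bootstrap SE is the standard deviation of the 8 replicate standard deviations.
Mean of replicates: (55.5 + 59.2 + 59.0 + 71.6 + 64.9 + 69.9 + 76.7 + 71.1) / 8 = 527.9000 / 8 = 65.9875
Sum of squared deviations: (−10.4875)² + (−6.7875)² + (−6.9875)² + (+5.6125)² + (−1.0875)² + (+3.9125)² + (+10.7125)² + (+5.1125)² = 393.7687
Variance = 393.7687 / 7 = 56.2527
SE* = √56.2527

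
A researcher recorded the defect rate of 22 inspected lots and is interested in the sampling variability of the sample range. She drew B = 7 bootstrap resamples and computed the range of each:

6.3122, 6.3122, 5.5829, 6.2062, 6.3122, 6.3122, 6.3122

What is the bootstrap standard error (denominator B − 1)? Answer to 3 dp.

Bootstrap SE is the standard deviation of the 7 replicate ranges.
Mean of replicates: (6.3122 + 6.3122 + 5.5829 + 6.2062 + 6.3122 + 6.3122 + 6.3122) / 7 = 43.35010 / 7 = 6.19287
Sum of squared deviations: (+0.11933)² + (+0.11933)² + (−0.60997)² + (+0.01333)² + (+0.11933)² + (+0.11933)² + (+0.11933)² = 0.44344
Variance = 0.44344 / 6 = 0.07391
SE* = √0.07391

SE* = 0.272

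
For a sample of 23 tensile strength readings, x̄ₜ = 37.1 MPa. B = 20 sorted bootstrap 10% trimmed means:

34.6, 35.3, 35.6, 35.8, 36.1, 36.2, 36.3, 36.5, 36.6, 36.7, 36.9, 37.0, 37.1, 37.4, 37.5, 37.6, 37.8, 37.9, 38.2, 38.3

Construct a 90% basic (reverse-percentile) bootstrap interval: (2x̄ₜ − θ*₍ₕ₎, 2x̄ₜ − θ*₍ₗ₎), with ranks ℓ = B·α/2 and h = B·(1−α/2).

Percentile endpoints at ranks 1 and 19: θ*₍1₎ = 34.6, θ*₍19₎ = 38.2.
Basic interval reflects these around x̄ₜ:
  lower = 2 × 37.1 − 38.2 = 36.0
  upper = 2 × 37.1 − 34.6 = 39.6

(36.0, 39.6)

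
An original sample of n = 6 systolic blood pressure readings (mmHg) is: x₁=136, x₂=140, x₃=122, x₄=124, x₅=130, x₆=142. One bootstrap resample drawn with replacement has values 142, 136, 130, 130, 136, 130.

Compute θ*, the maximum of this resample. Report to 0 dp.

θ* = 142

Maximum = 142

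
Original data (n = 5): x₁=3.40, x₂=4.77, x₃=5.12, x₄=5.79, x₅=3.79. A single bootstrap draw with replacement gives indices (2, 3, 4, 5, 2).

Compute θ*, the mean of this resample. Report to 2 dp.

Resample values: 4.77, 5.12, 5.79, 3.79, 4.77.
Mean = (4.77 + 5.12 + 5.79 + 3.79 + 4.77) / 5 = 24.240 / 5 = 4.85

θ* = 4.85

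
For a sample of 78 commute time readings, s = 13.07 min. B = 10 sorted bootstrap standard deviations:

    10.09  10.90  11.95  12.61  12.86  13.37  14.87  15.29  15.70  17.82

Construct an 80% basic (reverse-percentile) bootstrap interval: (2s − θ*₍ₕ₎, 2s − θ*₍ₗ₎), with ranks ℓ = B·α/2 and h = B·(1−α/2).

Percentile endpoints at ranks 1 and 9: θ*₍1₎ = 10.09, θ*₍9₎ = 15.70.
Basic interval reflects these around s:
  lower = 2 × 13.07 − 15.70 = 10.44
  upper = 2 × 13.07 − 10.09 = 16.05

(10.44, 16.05)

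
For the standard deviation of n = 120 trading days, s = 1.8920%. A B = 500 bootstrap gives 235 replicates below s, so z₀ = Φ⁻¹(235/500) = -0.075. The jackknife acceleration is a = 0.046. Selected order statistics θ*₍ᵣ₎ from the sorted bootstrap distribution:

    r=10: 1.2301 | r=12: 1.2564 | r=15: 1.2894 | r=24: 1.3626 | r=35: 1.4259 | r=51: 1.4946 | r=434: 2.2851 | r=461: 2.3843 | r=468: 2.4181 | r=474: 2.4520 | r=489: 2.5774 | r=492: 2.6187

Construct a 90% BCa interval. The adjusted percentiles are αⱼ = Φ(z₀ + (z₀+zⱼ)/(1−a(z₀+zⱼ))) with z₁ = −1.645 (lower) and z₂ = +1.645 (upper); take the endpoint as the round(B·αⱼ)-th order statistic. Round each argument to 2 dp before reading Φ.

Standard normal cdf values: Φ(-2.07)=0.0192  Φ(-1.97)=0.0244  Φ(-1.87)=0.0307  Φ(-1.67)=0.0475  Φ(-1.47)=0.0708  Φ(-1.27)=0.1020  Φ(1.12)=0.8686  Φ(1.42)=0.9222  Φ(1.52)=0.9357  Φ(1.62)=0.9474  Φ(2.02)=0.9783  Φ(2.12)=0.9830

Lower: z₀ + z₁ = -0.075 + (-1.645) = -1.720; 1 − a(z₀+z₁) = 1 − (0.046)(-1.720) = 1.0791; argument = -0.075 + (-1.720)/1.0791 = -1.6689 → -1.67.
α₁ = Φ(-1.67) = 0.0475; rank = round(500 × 0.0475) = 24; θ*₍24₎ = 1.3626.
Upper: z₀ + z₂ = 1.570; 1 − a(z₀+z₂) = 0.9278; argument = 1.6172 → 1.62; α₂ = 0.9474; rank = 474; θ*₍474₎ = 2.4520.

(1.3626, 2.4520)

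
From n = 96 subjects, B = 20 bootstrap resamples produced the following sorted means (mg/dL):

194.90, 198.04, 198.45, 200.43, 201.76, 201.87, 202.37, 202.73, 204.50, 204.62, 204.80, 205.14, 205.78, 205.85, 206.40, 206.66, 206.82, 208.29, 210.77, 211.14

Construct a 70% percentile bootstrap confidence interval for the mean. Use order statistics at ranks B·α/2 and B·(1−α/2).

(198.45, 206.82)

α = 0.30; lower rank = 20 × 0.150 = 3; upper rank = 20 × 0.850 = 17.
The 3rd smallest replicate is 198.45; the 17th is 206.82.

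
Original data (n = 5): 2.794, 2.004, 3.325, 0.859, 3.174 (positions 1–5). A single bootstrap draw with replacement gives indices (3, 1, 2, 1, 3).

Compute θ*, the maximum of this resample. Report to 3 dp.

θ* = 3.325

Resample values: 3.325, 2.794, 2.004, 2.794, 3.325.
Maximum = 3.325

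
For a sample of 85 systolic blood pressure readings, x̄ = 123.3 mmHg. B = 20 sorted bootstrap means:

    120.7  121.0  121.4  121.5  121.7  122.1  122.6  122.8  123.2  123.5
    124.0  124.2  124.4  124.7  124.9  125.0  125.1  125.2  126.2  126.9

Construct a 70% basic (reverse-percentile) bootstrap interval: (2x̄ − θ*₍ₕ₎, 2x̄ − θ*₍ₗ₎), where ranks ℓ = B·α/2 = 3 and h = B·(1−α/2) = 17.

Percentile endpoints at ranks 3 and 17: θ*₍3₎ = 121.4, θ*₍17₎ = 125.1.
Basic interval reflects these around x̄:
  lower = 2 × 123.3 − 125.1 = 121.5
  upper = 2 × 123.3 − 121.4 = 125.2

(121.5, 125.2)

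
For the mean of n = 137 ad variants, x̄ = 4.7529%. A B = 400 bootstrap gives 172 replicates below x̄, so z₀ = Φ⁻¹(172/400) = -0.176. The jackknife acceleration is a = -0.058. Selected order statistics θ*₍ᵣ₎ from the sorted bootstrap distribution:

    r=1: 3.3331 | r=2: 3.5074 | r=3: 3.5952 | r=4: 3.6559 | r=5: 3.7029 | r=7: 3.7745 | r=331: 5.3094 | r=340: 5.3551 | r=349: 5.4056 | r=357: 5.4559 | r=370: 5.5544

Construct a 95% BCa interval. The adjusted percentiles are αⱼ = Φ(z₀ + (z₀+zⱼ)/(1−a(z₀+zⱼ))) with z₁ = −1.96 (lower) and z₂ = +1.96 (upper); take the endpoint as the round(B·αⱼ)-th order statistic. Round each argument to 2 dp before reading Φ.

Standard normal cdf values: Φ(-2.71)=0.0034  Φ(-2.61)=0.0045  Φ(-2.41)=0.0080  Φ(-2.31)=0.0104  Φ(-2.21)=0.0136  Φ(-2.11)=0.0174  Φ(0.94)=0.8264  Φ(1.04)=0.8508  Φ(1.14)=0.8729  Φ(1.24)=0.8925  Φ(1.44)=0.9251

(3.5074, 5.5544)

Lower: z₀ + z₁ = -0.176 + (-1.960) = -2.136; 1 − a(z₀+z₁) = 1 − (-0.058)(-2.136) = 0.8761; argument = -0.176 + (-2.136)/0.8761 = -2.6140 → -2.61.
α₁ = Φ(-2.61) = 0.0045; rank = round(400 × 0.0045) = 2; θ*₍2₎ = 3.5074.
Upper: z₀ + z₂ = 1.784; 1 − a(z₀+z₂) = 1.1035; argument = 1.4407 → 1.44; α₂ = 0.9251; rank = 370; θ*₍370₎ = 5.5544.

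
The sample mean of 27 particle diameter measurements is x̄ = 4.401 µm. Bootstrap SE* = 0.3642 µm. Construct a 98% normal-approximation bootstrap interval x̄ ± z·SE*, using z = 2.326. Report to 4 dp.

(3.5539, 5.2481)

Margin = 2.326 × 0.3642 = 0.84713
Interval: 4.401 ± 0.84713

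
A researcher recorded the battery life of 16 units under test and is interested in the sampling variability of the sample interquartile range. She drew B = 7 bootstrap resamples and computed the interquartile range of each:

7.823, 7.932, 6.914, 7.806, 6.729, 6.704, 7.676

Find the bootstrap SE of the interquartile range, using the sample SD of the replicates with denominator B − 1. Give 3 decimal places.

Bootstrap SE is the standard deviation of the 7 replicate interquartile ranges.
Mean of replicates: (7.823 + 7.932 + 6.914 + 7.806 + 6.729 + 6.704 + 7.676) / 7 = 51.5840 / 7 = 7.3691
Sum of squared deviations: (+0.4539)² + (+0.5629)² + (−0.4551)² + (+0.4369)² + (−0.6401)² + (−0.6651)² + (+0.3069)² = 1.8672
Variance = 1.8672 / 6 = 0.3112
SE* = √0.3112

SE* = 0.558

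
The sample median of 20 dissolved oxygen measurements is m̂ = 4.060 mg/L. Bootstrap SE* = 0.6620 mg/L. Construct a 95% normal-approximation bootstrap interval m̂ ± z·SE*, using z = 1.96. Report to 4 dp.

Margin = 1.96 × 0.6620 = 1.29752
Interval: 4.060 ± 1.29752

(2.7625, 5.3575)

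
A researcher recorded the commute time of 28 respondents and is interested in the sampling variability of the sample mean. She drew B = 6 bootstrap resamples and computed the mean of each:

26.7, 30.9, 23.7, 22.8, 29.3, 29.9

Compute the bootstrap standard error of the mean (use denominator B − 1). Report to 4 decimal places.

Bootstrap SE is the standard deviation of the 6 replicate means.
Mean of replicates: (26.7 + 30.9 + 23.7 + 22.8 + 29.3 + 29.9) / 6 = 163.30000 / 6 = 27.21667
Sum of squared deviations: (−0.51667)² + (+3.68333)² + (−3.51667)² + (−4.41667)² + (+2.08333)² + (+2.68333)² = 57.24833
Variance = 57.24833 / 5 = 11.44967
SE* = √11.44967

SE* = 3.3837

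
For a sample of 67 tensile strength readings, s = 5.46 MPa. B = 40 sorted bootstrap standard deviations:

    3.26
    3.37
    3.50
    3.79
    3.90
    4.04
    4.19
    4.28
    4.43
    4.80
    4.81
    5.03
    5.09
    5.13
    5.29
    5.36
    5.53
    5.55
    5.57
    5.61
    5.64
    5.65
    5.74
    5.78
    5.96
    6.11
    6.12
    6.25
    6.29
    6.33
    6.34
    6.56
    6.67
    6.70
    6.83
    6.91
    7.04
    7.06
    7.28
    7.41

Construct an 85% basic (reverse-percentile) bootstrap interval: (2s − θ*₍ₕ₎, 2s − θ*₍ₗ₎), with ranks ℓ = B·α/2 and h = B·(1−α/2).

Percentile endpoints at ranks 3 and 37: θ*₍3₎ = 3.50, θ*₍37₎ = 7.04.
Basic interval reflects these around s:
  lower = 2 × 5.46 − 7.04 = 3.88
  upper = 2 × 5.46 − 3.50 = 7.42

(3.88, 7.42)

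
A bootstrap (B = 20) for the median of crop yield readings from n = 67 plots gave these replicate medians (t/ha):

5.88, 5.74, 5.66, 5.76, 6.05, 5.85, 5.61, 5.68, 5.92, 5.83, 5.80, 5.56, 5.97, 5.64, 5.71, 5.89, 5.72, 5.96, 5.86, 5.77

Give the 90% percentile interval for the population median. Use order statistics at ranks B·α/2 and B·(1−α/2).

(5.56, 5.97)

Sorted replicates: 5.56, 5.61, 5.64, 5.66, 5.68, 5.71, 5.72, 5.74, 5.76, 5.77, 5.80, 5.83, 5.85, 5.86, 5.88, 5.89, 5.92, 5.96, 5.97, 6.05
α = 0.10; lower rank = 20 × 0.050 = 1; upper rank = 20 × 0.950 = 19.
The 1st smallest replicate is 5.56; the 19th is 5.97.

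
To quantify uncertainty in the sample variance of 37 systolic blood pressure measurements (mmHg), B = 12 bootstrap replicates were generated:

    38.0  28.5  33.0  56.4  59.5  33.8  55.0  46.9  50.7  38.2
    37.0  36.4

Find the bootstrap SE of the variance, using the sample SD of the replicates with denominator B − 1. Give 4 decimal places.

SE* = 10.4108

Bootstrap SE is the standard deviation of the 12 replicate variances.
Mean of replicates: (38.0 + 28.5 + 33.0 + 56.4 + 59.5 + 33.8 + 55.0 + 46.9 + 50.7 + 38.2 + 37.0 + 36.4) / 12 = 513.40000 / 12 = 42.78333
Sum of squared deviations: (−4.78333)² + (−14.28333)² + (−9.78333)² + (+13.61667)² + (+16.71667)² + (−8.98333)² + (+12.21667)² + (+4.11667)² + (+7.91667)² + (−4.58333)² + (−5.78333)² + (−6.38333)² = 1192.23667
Variance = 1192.23667 / 11 = 108.38515
SE* = √108.38515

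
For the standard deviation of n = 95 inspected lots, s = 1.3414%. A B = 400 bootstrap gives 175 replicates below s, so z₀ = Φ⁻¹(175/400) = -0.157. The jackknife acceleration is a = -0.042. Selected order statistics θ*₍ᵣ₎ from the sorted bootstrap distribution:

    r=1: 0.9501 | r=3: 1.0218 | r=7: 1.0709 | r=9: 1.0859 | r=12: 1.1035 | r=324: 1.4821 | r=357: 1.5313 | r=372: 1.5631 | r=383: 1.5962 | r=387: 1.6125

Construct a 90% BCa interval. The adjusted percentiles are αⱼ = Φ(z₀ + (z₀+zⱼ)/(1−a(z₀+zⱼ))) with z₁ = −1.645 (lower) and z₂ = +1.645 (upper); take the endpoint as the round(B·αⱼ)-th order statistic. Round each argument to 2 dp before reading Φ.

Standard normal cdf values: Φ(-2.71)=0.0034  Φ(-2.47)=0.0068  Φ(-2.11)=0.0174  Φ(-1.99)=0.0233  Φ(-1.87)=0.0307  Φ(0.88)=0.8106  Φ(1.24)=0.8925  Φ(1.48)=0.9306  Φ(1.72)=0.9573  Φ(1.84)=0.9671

Lower: z₀ + z₁ = -0.157 + (-1.645) = -1.802; 1 − a(z₀+z₁) = 1 − (-0.042)(-1.802) = 0.9243; argument = -0.157 + (-1.802)/0.9243 = -2.1065 → -2.11.
α₁ = Φ(-2.11) = 0.0174; rank = round(400 × 0.0174) = 7; θ*₍7₎ = 1.0709.
Upper: z₀ + z₂ = 1.488; 1 − a(z₀+z₂) = 1.0625; argument = 1.2435 → 1.24; α₂ = 0.8925; rank = 357; θ*₍357₎ = 1.5313.

(1.0709, 1.5313)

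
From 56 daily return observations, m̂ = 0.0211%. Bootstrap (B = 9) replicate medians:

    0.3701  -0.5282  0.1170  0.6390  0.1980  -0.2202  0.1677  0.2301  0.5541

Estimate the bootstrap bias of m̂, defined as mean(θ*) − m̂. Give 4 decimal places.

mean(θ*) = (0.3701 + (-0.5282) + 0.1170 + 0.6390 + 0.1980 + (-0.2202) + 0.1677 + 0.2301 + 0.5541) / 9 = 0.16973
bias = 0.16973 − 0.0211

bias = +0.1486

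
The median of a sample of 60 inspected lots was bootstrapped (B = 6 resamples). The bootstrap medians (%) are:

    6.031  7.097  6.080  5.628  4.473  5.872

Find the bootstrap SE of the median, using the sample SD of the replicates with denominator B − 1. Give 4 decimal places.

Bootstrap SE is the standard deviation of the 6 replicate medians.
Mean of replicates: (6.031 + 7.097 + 6.080 + 5.628 + 4.473 + 5.872) / 6 = 35.18100 / 6 = 5.86350
Sum of squared deviations: (+0.16750)² + (+1.23350)² + (+0.21650)² + (−0.23550)² + (−1.39050)² + (+0.00850)² = 3.58547
Variance = 3.58547 / 5 = 0.71709
SE* = √0.71709

SE* = 0.8468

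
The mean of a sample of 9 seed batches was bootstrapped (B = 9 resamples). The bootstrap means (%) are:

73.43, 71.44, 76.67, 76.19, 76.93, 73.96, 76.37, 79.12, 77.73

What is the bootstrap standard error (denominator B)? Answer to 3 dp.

Bootstrap SE is the standard deviation of the 9 replicate means.
Mean of replicates: (73.43 + 71.44 + 76.67 + 76.19 + 76.93 + 73.96 + 76.37 + 79.12 + 77.73) / 9 = 681.8400 / 9 = 75.7600
Sum of squared deviations: (−2.3300)² + (−4.3200)² + (+0.9100)² + (+0.4300)² + (+1.1700)² + (−1.8000)² + (+0.6100)² + (+3.3600)² + (+1.9700)² = 45.2558
Variance = 45.2558 / 9 = 5.0284
SE* = √5.0284

SE* = 2.242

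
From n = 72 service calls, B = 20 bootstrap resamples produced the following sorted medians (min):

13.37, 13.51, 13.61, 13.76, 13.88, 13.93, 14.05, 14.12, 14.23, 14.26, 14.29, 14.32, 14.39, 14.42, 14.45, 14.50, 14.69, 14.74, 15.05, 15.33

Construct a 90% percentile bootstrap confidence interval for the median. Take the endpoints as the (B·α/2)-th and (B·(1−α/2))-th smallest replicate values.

α = 0.10; lower rank = 20 × 0.050 = 1; upper rank = 20 × 0.950 = 19.
The 1st smallest replicate is 13.37; the 19th is 15.05.

(13.37, 15.05)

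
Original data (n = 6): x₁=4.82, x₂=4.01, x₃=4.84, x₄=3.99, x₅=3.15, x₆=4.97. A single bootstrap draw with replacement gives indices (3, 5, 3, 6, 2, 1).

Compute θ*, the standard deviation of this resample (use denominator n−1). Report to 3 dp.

θ* = 0.720

Resample values: 4.84, 3.15, 4.84, 4.97, 4.01, 4.82.
Mean = 4.4383; sum of squared deviations = 2.5943
s² = 2.5943 / 5 = 0.5189
s = √0.5189 = 0.720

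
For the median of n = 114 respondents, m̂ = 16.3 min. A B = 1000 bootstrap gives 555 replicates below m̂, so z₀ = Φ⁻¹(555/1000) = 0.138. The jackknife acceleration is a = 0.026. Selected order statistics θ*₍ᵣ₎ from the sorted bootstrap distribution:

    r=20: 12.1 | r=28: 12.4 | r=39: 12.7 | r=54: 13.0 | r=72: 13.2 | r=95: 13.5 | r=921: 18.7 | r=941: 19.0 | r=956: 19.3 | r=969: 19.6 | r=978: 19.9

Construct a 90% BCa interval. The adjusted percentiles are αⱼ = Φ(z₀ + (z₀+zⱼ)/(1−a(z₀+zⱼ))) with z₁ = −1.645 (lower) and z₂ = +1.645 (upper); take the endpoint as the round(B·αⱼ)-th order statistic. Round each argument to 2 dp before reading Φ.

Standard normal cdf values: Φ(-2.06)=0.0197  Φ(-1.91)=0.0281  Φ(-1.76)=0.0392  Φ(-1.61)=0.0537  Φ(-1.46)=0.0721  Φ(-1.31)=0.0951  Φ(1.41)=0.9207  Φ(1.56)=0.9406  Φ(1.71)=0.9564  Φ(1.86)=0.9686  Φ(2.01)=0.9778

Lower: z₀ + z₁ = 0.138 + (-1.645) = -1.507; 1 − a(z₀+z₁) = 1 − (0.026)(-1.507) = 1.0392; argument = 0.138 + (-1.507)/1.0392 = -1.3122 → -1.31.
α₁ = Φ(-1.31) = 0.0951; rank = round(1000 × 0.0951) = 95; θ*₍95₎ = 13.5.
Upper: z₀ + z₂ = 1.783; 1 − a(z₀+z₂) = 0.9536; argument = 2.0077 → 2.01; α₂ = 0.9778; rank = 978; θ*₍978₎ = 19.9.

(13.5, 19.9)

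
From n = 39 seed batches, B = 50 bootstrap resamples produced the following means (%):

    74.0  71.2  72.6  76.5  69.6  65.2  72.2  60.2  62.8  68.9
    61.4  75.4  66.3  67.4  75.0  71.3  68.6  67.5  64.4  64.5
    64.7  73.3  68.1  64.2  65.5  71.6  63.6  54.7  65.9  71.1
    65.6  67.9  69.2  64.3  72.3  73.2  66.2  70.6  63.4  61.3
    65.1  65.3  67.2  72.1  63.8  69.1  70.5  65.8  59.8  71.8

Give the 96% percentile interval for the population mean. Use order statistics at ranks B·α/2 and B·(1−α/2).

Sorted replicates: 54.7, 59.8, 60.2, 61.3, 61.4, 62.8, 63.4, 63.6, 63.8, 64.2, 64.3, 64.4, 64.5, 64.7, 65.1, 65.2, 65.3, 65.5, 65.6, 65.8, 65.9, 66.2, 66.3, 67.2, 67.4, 67.5, 67.9, 68.1, 68.6, 68.9, 69.1, 69.2, 69.6, 70.5, 70.6, 71.1, 71.2, 71.3, 71.6, 71.8, 72.1, 72.2, 72.3, 72.6, 73.2, 73.3, 74.0, 75.0, 75.4, 76.5
α = 0.04; lower rank = 50 × 0.020 = 1; upper rank = 50 × 0.980 = 49.
The 1st smallest replicate is 54.7; the 49th is 75.4.

(54.7, 75.4)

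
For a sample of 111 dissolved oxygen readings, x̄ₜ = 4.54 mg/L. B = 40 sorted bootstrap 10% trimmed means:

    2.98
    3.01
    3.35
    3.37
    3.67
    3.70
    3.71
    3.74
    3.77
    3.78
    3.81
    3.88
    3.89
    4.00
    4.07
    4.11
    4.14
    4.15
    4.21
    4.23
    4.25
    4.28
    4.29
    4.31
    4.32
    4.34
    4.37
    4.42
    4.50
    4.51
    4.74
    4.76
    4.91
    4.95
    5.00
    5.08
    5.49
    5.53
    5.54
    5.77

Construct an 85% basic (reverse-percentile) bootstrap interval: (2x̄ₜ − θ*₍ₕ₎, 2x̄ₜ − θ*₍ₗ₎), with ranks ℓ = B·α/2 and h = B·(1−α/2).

Percentile endpoints at ranks 3 and 37: θ*₍3₎ = 3.35, θ*₍37₎ = 5.49.
Basic interval reflects these around x̄ₜ:
  lower = 2 × 4.54 − 5.49 = 3.59
  upper = 2 × 4.54 − 3.35 = 5.73

(3.59, 5.73)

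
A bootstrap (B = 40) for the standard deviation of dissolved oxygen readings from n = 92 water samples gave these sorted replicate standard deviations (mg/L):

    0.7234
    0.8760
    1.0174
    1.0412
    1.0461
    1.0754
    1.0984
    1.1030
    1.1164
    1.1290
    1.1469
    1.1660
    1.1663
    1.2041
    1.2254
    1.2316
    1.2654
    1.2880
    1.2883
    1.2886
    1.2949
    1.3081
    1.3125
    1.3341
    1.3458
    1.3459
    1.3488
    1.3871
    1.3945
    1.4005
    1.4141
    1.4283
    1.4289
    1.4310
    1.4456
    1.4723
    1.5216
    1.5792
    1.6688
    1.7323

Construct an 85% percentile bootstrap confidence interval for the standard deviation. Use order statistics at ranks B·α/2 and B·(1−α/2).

(1.0174, 1.5216)

α = 0.15; lower rank = 40 × 0.075 = 3; upper rank = 40 × 0.925 = 37.
The 3rd smallest replicate is 1.0174; the 37th is 1.5216.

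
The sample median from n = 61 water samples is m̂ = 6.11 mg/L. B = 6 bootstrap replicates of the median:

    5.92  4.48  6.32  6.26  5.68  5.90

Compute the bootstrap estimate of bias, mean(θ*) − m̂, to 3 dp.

mean(θ*) = (5.92 + 4.48 + 6.32 + 6.26 + 5.68 + 5.90) / 6 = 5.7600
bias = 5.7600 − 6.11

bias = −0.350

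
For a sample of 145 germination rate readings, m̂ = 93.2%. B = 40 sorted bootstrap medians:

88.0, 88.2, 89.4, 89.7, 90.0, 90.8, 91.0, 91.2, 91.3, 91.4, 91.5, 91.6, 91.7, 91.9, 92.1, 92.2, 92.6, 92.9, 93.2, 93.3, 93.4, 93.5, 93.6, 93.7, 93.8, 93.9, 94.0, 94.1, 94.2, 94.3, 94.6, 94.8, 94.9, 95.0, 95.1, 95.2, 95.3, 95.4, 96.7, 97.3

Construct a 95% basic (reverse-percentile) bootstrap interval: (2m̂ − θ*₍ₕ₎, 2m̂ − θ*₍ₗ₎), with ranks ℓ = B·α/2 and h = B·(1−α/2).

Percentile endpoints at ranks 1 and 39: θ*₍1₎ = 88.0, θ*₍39₎ = 96.7.
Basic interval reflects these around m̂:
  lower = 2 × 93.2 − 96.7 = 89.7
  upper = 2 × 93.2 − 88.0 = 98.4

(89.7, 98.4)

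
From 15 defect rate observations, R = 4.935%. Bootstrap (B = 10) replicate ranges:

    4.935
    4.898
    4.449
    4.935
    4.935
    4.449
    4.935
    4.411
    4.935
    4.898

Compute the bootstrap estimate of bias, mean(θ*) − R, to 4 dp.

mean(θ*) = (4.935 + 4.898 + 4.449 + 4.935 + 4.935 + 4.449 + 4.935 + 4.411 + 4.935 + 4.898) / 10 = 4.77800
bias = 4.77800 − 4.935

bias = −0.1570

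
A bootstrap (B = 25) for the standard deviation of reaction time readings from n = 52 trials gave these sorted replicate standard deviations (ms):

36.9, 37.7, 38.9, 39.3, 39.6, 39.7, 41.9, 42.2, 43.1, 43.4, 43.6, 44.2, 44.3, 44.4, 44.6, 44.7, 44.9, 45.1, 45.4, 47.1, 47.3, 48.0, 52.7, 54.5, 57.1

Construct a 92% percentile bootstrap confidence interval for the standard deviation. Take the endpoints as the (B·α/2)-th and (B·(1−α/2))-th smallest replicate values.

(36.9, 54.5)

α = 0.08; lower rank = 25 × 0.040 = 1; upper rank = 25 × 0.960 = 24.
The 1st smallest replicate is 36.9; the 24th is 54.5.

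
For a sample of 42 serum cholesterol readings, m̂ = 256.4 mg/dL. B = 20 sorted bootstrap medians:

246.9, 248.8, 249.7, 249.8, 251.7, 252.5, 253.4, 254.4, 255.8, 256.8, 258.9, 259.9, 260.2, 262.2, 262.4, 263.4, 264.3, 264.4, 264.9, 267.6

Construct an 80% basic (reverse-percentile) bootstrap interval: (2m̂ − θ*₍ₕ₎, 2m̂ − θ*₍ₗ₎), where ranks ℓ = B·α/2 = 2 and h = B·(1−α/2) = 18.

(248.4, 264.0)

Percentile endpoints at ranks 2 and 18: θ*₍2₎ = 248.8, θ*₍18₎ = 264.4.
Basic interval reflects these around m̂:
  lower = 2 × 256.4 − 264.4 = 248.4
  upper = 2 × 256.4 − 248.8 = 264.0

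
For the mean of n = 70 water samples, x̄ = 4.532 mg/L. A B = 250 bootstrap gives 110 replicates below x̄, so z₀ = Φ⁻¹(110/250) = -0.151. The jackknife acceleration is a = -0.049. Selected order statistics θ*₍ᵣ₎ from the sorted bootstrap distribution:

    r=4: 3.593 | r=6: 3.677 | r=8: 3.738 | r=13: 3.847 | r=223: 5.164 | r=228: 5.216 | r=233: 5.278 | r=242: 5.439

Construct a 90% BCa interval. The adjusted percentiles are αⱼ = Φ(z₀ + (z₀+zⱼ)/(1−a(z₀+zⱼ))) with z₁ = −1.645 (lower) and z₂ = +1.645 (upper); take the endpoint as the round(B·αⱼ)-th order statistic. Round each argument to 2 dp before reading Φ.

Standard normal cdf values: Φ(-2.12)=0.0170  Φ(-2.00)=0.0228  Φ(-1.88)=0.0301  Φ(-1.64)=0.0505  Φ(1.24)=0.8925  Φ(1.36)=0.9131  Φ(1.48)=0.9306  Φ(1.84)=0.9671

Lower: z₀ + z₁ = -0.151 + (-1.645) = -1.796; 1 − a(z₀+z₁) = 1 − (-0.049)(-1.796) = 0.9120; argument = -0.151 + (-1.796)/0.9120 = -2.1203 → -2.12.
α₁ = Φ(-2.12) = 0.0170; rank = round(250 × 0.0170) = 4; θ*₍4₎ = 3.593.
Upper: z₀ + z₂ = 1.494; 1 − a(z₀+z₂) = 1.0732; argument = 1.2411 → 1.24; α₂ = 0.8925; rank = 223; θ*₍223₎ = 5.164.

(3.593, 5.164)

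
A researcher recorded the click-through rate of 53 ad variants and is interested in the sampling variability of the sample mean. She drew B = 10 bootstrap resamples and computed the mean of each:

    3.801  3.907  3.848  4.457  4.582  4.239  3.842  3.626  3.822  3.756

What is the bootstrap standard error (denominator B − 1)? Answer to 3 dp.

SE* = 0.322

Bootstrap SE is the standard deviation of the 10 replicate means.
Mean of replicates: (3.801 + 3.907 + 3.848 + 4.457 + 4.582 + 4.239 + 3.842 + 3.626 + 3.822 + 3.756) / 10 = 39.8800 / 10 = 3.9880
Sum of squared deviations: (−0.1870)² + (−0.0810)² + (−0.1400)² + (+0.4690)² + (+0.5940)² + (+0.2510)² + (−0.1460)² + (−0.3620)² + (−0.1660)² + (−0.2320)² = 0.9307
Variance = 0.9307 / 9 = 0.1034
SE* = √0.1034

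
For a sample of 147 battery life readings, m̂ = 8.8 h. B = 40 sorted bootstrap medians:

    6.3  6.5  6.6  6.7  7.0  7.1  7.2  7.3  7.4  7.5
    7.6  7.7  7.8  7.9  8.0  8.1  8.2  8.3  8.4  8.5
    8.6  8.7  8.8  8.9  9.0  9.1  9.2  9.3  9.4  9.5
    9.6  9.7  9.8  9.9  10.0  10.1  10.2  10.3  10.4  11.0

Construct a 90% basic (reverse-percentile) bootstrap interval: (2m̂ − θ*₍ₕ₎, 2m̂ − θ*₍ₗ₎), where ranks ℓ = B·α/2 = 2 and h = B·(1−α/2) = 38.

(7.3, 11.1)

Percentile endpoints at ranks 2 and 38: θ*₍2₎ = 6.5, θ*₍38₎ = 10.3.
Basic interval reflects these around m̂:
  lower = 2 × 8.8 − 10.3 = 7.3
  upper = 2 × 8.8 − 6.5 = 11.1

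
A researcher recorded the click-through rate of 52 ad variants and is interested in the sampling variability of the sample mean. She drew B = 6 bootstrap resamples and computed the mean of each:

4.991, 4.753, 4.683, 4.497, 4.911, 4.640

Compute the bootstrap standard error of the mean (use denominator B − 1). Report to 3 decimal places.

SE* = 0.181

Bootstrap SE is the standard deviation of the 6 replicate means.
Mean of replicates: (4.991 + 4.753 + 4.683 + 4.497 + 4.911 + 4.640) / 6 = 28.4750 / 6 = 4.7458
Sum of squared deviations: (+0.2452)² + (+0.0072)² + (−0.0628)² + (−0.2488)² + (+0.1652)² + (−0.1058)² = 0.1645
Variance = 0.1645 / 5 = 0.0329
SE* = √0.0329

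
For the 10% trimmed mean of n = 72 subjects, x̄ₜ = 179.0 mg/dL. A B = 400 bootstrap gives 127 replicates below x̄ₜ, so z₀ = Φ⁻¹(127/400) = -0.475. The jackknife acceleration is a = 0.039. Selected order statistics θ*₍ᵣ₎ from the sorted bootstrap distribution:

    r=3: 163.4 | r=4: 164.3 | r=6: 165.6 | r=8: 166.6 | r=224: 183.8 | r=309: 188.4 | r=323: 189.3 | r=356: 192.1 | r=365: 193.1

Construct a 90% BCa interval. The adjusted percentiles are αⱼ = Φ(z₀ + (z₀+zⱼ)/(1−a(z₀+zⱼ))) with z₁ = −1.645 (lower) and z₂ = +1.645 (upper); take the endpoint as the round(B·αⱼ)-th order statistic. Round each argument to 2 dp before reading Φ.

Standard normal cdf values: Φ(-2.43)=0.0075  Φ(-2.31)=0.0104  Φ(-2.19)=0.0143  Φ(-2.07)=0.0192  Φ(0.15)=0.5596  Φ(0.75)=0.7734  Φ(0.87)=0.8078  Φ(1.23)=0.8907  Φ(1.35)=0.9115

(163.4, 188.4)

Lower: z₀ + z₁ = -0.475 + (-1.645) = -2.120; 1 − a(z₀+z₁) = 1 − (0.039)(-2.120) = 1.0827; argument = -0.475 + (-2.120)/1.0827 = -2.4331 → -2.43.
α₁ = Φ(-2.43) = 0.0075; rank = round(400 × 0.0075) = 3; θ*₍3₎ = 163.4.
Upper: z₀ + z₂ = 1.170; 1 − a(z₀+z₂) = 0.9544; argument = 0.7509 → 0.75; α₂ = 0.7734; rank = 309; θ*₍309₎ = 188.4.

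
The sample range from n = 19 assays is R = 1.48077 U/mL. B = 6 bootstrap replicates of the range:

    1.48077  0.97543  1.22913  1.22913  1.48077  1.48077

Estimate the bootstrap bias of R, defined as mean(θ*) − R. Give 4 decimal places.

bias = −0.1681

mean(θ*) = (1.48077 + 0.97543 + 1.22913 + 1.22913 + 1.48077 + 1.48077) / 6 = 1.31267
bias = 1.31267 − 1.48077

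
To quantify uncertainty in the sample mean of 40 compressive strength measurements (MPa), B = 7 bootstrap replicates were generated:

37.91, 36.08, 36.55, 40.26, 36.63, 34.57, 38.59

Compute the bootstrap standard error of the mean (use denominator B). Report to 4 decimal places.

Bootstrap SE is the standard deviation of the 7 replicate means.
Mean of replicates: (37.91 + 36.08 + 36.55 + 40.26 + 36.63 + 34.57 + 38.59) / 7 = 260.59000 / 7 = 37.22714
Sum of squared deviations: (+0.68286)² + (−1.14714)² + (−0.67714)² + (+3.03286)² + (−0.59714)² + (−2.65714)² + (+1.36286)² = 20.71334
Variance = 20.71334 / 7 = 2.95905
SE* = √2.95905

SE* = 1.7202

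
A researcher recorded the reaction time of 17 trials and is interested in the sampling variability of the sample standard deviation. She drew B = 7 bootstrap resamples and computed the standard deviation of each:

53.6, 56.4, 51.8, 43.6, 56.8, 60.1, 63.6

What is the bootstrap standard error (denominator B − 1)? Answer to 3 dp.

Bootstrap SE is the standard deviation of the 7 replicate standard deviations.
Mean of replicates: (53.6 + 56.4 + 51.8 + 43.6 + 56.8 + 60.1 + 63.6) / 7 = 385.9000 / 7 = 55.1286
Sum of squared deviations: (−1.5286)² + (+1.2714)² + (−3.3286)² + (−11.5286)² + (+1.6714)² + (+4.9714)² + (+8.4714)² = 247.2143
Variance = 247.2143 / 6 = 41.2024
SE* = √41.2024

SE* = 6.419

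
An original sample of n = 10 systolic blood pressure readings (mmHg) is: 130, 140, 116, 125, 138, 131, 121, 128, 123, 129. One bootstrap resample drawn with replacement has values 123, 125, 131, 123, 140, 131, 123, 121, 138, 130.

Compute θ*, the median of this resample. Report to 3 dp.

Sorted: 121, 123, 123, 123, 125, 130, 131, 131, 138, 140
Median = average of the two middle values = 127.500

θ* = 127.500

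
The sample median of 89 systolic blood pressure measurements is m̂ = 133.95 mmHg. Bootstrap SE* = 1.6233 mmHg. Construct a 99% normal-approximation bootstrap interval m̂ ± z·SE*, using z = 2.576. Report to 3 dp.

Margin = 2.576 × 1.6233 = 4.1816
Interval: 133.95 ± 4.1816

(129.768, 138.132)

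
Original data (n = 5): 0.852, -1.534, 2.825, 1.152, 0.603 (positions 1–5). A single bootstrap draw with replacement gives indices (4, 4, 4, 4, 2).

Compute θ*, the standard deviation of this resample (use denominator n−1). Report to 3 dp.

Resample values: 1.152, 1.152, 1.152, 1.152, -1.534.
Mean = 0.6148; sum of squared deviations = 5.7717
s² = 5.7717 / 4 = 1.4429
s = √1.4429 = 1.201

θ* = 1.201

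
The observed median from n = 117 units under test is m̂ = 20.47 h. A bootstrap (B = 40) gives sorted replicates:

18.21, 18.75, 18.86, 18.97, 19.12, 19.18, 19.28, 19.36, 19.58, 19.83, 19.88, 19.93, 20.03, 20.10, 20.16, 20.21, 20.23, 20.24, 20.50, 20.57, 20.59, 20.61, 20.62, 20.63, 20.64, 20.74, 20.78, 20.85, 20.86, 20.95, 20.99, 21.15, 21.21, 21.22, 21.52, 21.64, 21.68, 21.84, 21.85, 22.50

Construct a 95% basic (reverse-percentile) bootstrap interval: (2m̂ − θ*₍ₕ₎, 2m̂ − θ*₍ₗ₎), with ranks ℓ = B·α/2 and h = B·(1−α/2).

(19.09, 22.73)

Percentile endpoints at ranks 1 and 39: θ*₍1₎ = 18.21, θ*₍39₎ = 21.85.
Basic interval reflects these around m̂:
  lower = 2 × 20.47 − 21.85 = 19.09
  upper = 2 × 20.47 − 18.21 = 22.73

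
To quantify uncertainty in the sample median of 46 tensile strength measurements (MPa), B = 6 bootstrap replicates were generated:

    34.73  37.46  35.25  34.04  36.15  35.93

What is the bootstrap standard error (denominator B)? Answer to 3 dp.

SE* = 1.094

Bootstrap SE is the standard deviation of the 6 replicate medians.
Mean of replicates: (34.73 + 37.46 + 35.25 + 34.04 + 36.15 + 35.93) / 6 = 213.5600 / 6 = 35.5933
Sum of squared deviations: (−0.8633)² + (+1.8667)² + (−0.3433)² + (−1.5533)² + (+0.5567)² + (+0.3367)² = 7.1837
Variance = 7.1837 / 6 = 1.1973
SE* = √1.1973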